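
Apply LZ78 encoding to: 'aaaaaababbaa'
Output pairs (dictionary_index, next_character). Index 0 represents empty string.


LZ78 encoding steps:
Dictionary: {0: ''}
Step 1: w='' (idx 0), next='a' -> output (0, 'a'), add 'a' as idx 1
Step 2: w='a' (idx 1), next='a' -> output (1, 'a'), add 'aa' as idx 2
Step 3: w='aa' (idx 2), next='a' -> output (2, 'a'), add 'aaa' as idx 3
Step 4: w='' (idx 0), next='b' -> output (0, 'b'), add 'b' as idx 4
Step 5: w='a' (idx 1), next='b' -> output (1, 'b'), add 'ab' as idx 5
Step 6: w='b' (idx 4), next='a' -> output (4, 'a'), add 'ba' as idx 6
Step 7: w='a' (idx 1), end of input -> output (1, '')


Encoded: [(0, 'a'), (1, 'a'), (2, 'a'), (0, 'b'), (1, 'b'), (4, 'a'), (1, '')]


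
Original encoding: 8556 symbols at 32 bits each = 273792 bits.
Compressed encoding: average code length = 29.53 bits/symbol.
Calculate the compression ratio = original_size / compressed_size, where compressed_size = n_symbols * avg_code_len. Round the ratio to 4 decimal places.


original_size = n_symbols * orig_bits = 8556 * 32 = 273792 bits
compressed_size = n_symbols * avg_code_len = 8556 * 29.53 = 252658.68 bits
ratio = original_size / compressed_size = 273792 / 252658.68 = 1.0836

Compression ratio = 1.0836


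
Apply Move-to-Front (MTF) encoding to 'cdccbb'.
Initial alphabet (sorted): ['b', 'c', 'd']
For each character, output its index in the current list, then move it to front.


MTF encoding:
'c': index 1 in ['b', 'c', 'd'] -> ['c', 'b', 'd']
'd': index 2 in ['c', 'b', 'd'] -> ['d', 'c', 'b']
'c': index 1 in ['d', 'c', 'b'] -> ['c', 'd', 'b']
'c': index 0 in ['c', 'd', 'b'] -> ['c', 'd', 'b']
'b': index 2 in ['c', 'd', 'b'] -> ['b', 'c', 'd']
'b': index 0 in ['b', 'c', 'd'] -> ['b', 'c', 'd']


Output: [1, 2, 1, 0, 2, 0]


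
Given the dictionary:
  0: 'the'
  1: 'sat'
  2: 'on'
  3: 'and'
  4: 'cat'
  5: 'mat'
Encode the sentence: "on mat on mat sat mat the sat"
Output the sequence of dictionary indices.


Look up each word in the dictionary:
  'on' -> 2
  'mat' -> 5
  'on' -> 2
  'mat' -> 5
  'sat' -> 1
  'mat' -> 5
  'the' -> 0
  'sat' -> 1

Encoded: [2, 5, 2, 5, 1, 5, 0, 1]


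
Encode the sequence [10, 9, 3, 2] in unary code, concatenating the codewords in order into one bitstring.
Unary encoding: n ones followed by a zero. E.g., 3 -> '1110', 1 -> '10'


Encode each number as n ones followed by a terminating 0:
  10 -> 11111111110 (11 bits)
  9 -> 1111111110 (10 bits)
  3 -> 1110 (4 bits)
  2 -> 110 (3 bits)
Total length = 11 + 10 + 4 + 3 = 28 bits.

Unary([10, 9, 3, 2]) = 1111111111011111111101110110 (28 bits)


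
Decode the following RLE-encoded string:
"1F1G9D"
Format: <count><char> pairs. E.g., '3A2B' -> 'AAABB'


Expanding each <count><char> pair:
  1F -> 'F'
  1G -> 'G'
  9D -> 'DDDDDDDDD'

Decoded = FGDDDDDDDDD


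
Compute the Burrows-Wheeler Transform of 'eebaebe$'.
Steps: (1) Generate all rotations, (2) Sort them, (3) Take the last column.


Rotations (sorted):
  0: $eebaebe -> last char: e
  1: aebe$eeb -> last char: b
  2: baebe$ee -> last char: e
  3: be$eebae -> last char: e
  4: e$eebaeb -> last char: b
  5: ebaebe$e -> last char: e
  6: ebe$eeba -> last char: a
  7: eebaebe$ -> last char: $


BWT = ebeebea$


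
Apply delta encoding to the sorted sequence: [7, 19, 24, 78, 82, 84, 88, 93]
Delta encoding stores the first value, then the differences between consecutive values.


First value: 7
Deltas:
  19 - 7 = 12
  24 - 19 = 5
  78 - 24 = 54
  82 - 78 = 4
  84 - 82 = 2
  88 - 84 = 4
  93 - 88 = 5


Delta encoded: [7, 12, 5, 54, 4, 2, 4, 5]


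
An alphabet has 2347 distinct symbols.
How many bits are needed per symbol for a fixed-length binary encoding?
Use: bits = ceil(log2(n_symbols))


log2(2347) = 11.1966
Bracket: 2^11 = 2048 < 2347 <= 2^12 = 4096
So ceil(log2(2347)) = 12

bits = ceil(log2(2347)) = ceil(11.1966) = 12 bits


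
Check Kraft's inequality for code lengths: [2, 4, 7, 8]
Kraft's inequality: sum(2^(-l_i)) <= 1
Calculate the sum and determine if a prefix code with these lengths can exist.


Sum = 2^(-2) + 2^(-4) + 2^(-7) + 2^(-8)
    = 0.25 + 0.0625 + 0.0078125 + 0.00390625
    = 83/256 = 0.32421875
Since 0.32421875 <= 1, Kraft's inequality IS satisfied.
A prefix code with these lengths CAN exist.

Kraft sum = 0.32421875. Satisfied.


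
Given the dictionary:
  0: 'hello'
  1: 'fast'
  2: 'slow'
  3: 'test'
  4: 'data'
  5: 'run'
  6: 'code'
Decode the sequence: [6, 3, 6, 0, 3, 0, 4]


Look up each index in the dictionary:
  6 -> 'code'
  3 -> 'test'
  6 -> 'code'
  0 -> 'hello'
  3 -> 'test'
  0 -> 'hello'
  4 -> 'data'

Decoded: "code test code hello test hello data"


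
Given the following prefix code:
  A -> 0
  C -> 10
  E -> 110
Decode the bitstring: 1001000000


Decoding step by step:
Bits 10 -> C
Bits 0 -> A
Bits 10 -> C
Bits 0 -> A
Bits 0 -> A
Bits 0 -> A
Bits 0 -> A
Bits 0 -> A


Decoded message: CACAAAAA


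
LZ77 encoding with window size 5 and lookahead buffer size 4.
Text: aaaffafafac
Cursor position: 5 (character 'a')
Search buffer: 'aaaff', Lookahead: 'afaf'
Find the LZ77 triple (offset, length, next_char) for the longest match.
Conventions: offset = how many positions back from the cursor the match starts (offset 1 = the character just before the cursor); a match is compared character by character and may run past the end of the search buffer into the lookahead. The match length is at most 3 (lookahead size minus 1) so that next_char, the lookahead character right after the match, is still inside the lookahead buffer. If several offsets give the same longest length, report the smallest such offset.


Try each offset into the search buffer:
  offset=1 (pos 4, char 'f'): match length 0
  offset=2 (pos 3, char 'f'): match length 0
  offset=3 (pos 2, char 'a'): match length 2
  offset=4 (pos 1, char 'a'): match length 1
  offset=5 (pos 0, char 'a'): match length 1
Longest match has length 2 at offset 3.
next_char = character at position 5 + 2 = 7 -> 'a'

Best match: offset=3, length=2 (matching 'af' starting at position 2)
LZ77 triple: (3, 2, 'a')


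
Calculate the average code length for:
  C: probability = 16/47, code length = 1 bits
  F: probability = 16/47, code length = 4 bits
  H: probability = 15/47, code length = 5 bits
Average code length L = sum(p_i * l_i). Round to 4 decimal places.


Weighted contributions p_i * l_i:
  C: (16/47) * 1 = 16/47
  F: (16/47) * 4 = 64/47
  H: (15/47) * 5 = 75/47
Sum = (16 + 64 + 75)/47 = 155/47

L = 155/47 = 3.2979 bits/symbol


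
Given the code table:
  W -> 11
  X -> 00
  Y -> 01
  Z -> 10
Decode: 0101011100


Decoding:
01 -> Y
01 -> Y
01 -> Y
11 -> W
00 -> X


Result: YYYWX


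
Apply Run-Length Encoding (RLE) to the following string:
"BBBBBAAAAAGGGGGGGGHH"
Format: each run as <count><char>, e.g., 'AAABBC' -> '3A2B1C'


Scanning runs left to right:
  i=0: run of 'B' x 5 -> '5B'
  i=5: run of 'A' x 5 -> '5A'
  i=10: run of 'G' x 8 -> '8G'
  i=18: run of 'H' x 2 -> '2H'

RLE = 5B5A8G2H


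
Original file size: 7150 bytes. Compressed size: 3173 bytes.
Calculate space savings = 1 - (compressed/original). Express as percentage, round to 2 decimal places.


ratio = compressed/original = 3173/7150 = 0.443776
savings = 1 - ratio = 1 - 0.443776 = 0.556224
as a percentage: 0.556224 * 100 = 55.62%

Space savings = 1 - 3173/7150 = 55.62%


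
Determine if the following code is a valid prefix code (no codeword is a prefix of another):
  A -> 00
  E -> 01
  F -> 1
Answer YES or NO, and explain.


Checking each pair (does one codeword prefix another?):
  A='00' vs E='01': no prefix
  A='00' vs F='1': no prefix
  E='01' vs A='00': no prefix
  E='01' vs F='1': no prefix
  F='1' vs A='00': no prefix
  F='1' vs E='01': no prefix
No violation found over all pairs.

YES -- this is a valid prefix code. No codeword is a prefix of any other codeword.


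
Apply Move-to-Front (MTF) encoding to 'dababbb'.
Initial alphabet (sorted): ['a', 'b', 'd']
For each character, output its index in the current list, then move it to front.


MTF encoding:
'd': index 2 in ['a', 'b', 'd'] -> ['d', 'a', 'b']
'a': index 1 in ['d', 'a', 'b'] -> ['a', 'd', 'b']
'b': index 2 in ['a', 'd', 'b'] -> ['b', 'a', 'd']
'a': index 1 in ['b', 'a', 'd'] -> ['a', 'b', 'd']
'b': index 1 in ['a', 'b', 'd'] -> ['b', 'a', 'd']
'b': index 0 in ['b', 'a', 'd'] -> ['b', 'a', 'd']
'b': index 0 in ['b', 'a', 'd'] -> ['b', 'a', 'd']


Output: [2, 1, 2, 1, 1, 0, 0]


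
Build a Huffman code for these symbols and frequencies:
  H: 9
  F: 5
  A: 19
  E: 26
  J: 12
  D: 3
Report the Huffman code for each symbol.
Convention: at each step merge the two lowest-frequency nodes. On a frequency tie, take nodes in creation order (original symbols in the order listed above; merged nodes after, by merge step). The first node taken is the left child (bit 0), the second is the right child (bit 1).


Huffman tree construction:
Step 1: Merge D(3) + F(5) = 8
Step 2: Merge (D+F)(8) + H(9) = 17
Step 3: Merge J(12) + ((D+F)+H)(17) = 29
Step 4: Merge A(19) + E(26) = 45
Step 5: Merge (J+((D+F)+H))(29) + (A+E)(45) = 74
Read each symbol's code off the tree from the root (left child = 0, right child = 1).

Codes:
  H: 011 (length 3)
  F: 0101 (length 4)
  A: 10 (length 2)
  E: 11 (length 2)
  J: 00 (length 2)
  D: 0100 (length 4)
Average code length: 173/74 = 2.3378 bits/symbol


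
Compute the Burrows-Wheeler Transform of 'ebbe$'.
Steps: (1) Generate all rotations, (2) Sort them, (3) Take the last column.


Rotations (sorted):
  0: $ebbe -> last char: e
  1: bbe$e -> last char: e
  2: be$eb -> last char: b
  3: e$ebb -> last char: b
  4: ebbe$ -> last char: $


BWT = eebb$


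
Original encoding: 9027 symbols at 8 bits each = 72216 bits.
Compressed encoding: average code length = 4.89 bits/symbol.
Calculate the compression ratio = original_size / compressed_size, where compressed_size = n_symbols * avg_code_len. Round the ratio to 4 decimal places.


original_size = n_symbols * orig_bits = 9027 * 8 = 72216 bits
compressed_size = n_symbols * avg_code_len = 9027 * 4.89 = 44142.03 bits
ratio = original_size / compressed_size = 72216 / 44142.03 = 1.636

Compression ratio = 1.636


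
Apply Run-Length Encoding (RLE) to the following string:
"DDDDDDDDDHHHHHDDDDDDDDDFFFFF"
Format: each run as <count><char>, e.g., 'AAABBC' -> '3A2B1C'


Scanning runs left to right:
  i=0: run of 'D' x 9 -> '9D'
  i=9: run of 'H' x 5 -> '5H'
  i=14: run of 'D' x 9 -> '9D'
  i=23: run of 'F' x 5 -> '5F'

RLE = 9D5H9D5F


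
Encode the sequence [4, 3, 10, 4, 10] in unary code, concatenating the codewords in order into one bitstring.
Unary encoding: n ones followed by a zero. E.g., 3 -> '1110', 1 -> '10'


Encode each number as n ones followed by a terminating 0:
  4 -> 11110 (5 bits)
  3 -> 1110 (4 bits)
  10 -> 11111111110 (11 bits)
  4 -> 11110 (5 bits)
  10 -> 11111111110 (11 bits)
Total length = 5 + 4 + 11 + 5 + 11 = 36 bits.

Unary([4, 3, 10, 4, 10]) = 111101110111111111101111011111111110 (36 bits)


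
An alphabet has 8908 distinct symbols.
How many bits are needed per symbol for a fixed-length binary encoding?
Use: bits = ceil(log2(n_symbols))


log2(8908) = 13.1209
Bracket: 2^13 = 8192 < 8908 <= 2^14 = 16384
So ceil(log2(8908)) = 14

bits = ceil(log2(8908)) = ceil(13.1209) = 14 bits


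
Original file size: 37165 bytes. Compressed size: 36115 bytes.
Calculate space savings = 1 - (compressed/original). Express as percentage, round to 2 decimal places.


ratio = compressed/original = 36115/37165 = 0.971748
savings = 1 - ratio = 1 - 0.971748 = 0.028252
as a percentage: 0.028252 * 100 = 2.83%

Space savings = 1 - 36115/37165 = 2.83%


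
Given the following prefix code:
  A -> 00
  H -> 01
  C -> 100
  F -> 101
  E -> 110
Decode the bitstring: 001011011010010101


Decoding step by step:
Bits 00 -> A
Bits 101 -> F
Bits 101 -> F
Bits 101 -> F
Bits 00 -> A
Bits 101 -> F
Bits 01 -> H


Decoded message: AFFFAFH


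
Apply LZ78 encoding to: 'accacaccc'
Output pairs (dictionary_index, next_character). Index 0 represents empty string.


LZ78 encoding steps:
Dictionary: {0: ''}
Step 1: w='' (idx 0), next='a' -> output (0, 'a'), add 'a' as idx 1
Step 2: w='' (idx 0), next='c' -> output (0, 'c'), add 'c' as idx 2
Step 3: w='c' (idx 2), next='a' -> output (2, 'a'), add 'ca' as idx 3
Step 4: w='ca' (idx 3), next='c' -> output (3, 'c'), add 'cac' as idx 4
Step 5: w='c' (idx 2), next='c' -> output (2, 'c'), add 'cc' as idx 5


Encoded: [(0, 'a'), (0, 'c'), (2, 'a'), (3, 'c'), (2, 'c')]


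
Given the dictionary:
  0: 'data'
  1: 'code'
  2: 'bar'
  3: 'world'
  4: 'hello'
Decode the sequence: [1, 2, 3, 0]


Look up each index in the dictionary:
  1 -> 'code'
  2 -> 'bar'
  3 -> 'world'
  0 -> 'data'

Decoded: "code bar world data"


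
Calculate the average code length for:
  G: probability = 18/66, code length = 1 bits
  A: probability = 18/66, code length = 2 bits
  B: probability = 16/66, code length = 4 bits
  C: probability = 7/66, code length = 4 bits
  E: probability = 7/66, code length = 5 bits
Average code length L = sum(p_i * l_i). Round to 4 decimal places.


Weighted contributions p_i * l_i:
  G: (18/66) * 1 = 18/66
  A: (18/66) * 2 = 36/66
  B: (16/66) * 4 = 64/66
  C: (7/66) * 4 = 28/66
  E: (7/66) * 5 = 35/66
Sum = (18 + 36 + 64 + 28 + 35)/66 = 181/66

L = 181/66 = 2.7424 bits/symbol


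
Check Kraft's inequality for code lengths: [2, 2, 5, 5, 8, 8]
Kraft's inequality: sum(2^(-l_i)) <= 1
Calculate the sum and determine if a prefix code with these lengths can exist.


Sum = 2^(-2) + 2^(-2) + 2^(-5) + 2^(-5) + 2^(-8) + 2^(-8)
    = 0.25 + 0.25 + 0.03125 + 0.03125 + 0.00390625 + 0.00390625
    = 146/256 = 0.5703125
Since 0.5703125 <= 1, Kraft's inequality IS satisfied.
A prefix code with these lengths CAN exist.

Kraft sum = 0.5703125. Satisfied.


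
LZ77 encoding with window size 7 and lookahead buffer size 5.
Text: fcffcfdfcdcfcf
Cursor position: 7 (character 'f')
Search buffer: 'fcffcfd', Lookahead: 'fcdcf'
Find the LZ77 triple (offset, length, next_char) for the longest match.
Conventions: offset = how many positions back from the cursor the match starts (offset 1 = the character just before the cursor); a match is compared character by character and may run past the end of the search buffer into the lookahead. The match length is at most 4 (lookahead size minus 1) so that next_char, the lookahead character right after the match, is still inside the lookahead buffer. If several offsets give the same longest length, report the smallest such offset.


Try each offset into the search buffer:
  offset=1 (pos 6, char 'd'): match length 0
  offset=2 (pos 5, char 'f'): match length 1
  offset=3 (pos 4, char 'c'): match length 0
  offset=4 (pos 3, char 'f'): match length 2
  offset=5 (pos 2, char 'f'): match length 1
  offset=6 (pos 1, char 'c'): match length 0
  offset=7 (pos 0, char 'f'): match length 2
Longest match has length 2, found at offsets 4, 7; take the smallest, offset 4.
next_char = character at position 7 + 2 = 9 -> 'd'

Best match: offset=4, length=2 (matching 'fc' starting at position 3)
LZ77 triple: (4, 2, 'd')


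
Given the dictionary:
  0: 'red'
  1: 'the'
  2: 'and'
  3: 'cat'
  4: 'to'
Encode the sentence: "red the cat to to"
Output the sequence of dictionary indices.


Look up each word in the dictionary:
  'red' -> 0
  'the' -> 1
  'cat' -> 3
  'to' -> 4
  'to' -> 4

Encoded: [0, 1, 3, 4, 4]


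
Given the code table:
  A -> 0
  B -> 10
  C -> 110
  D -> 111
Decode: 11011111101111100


Decoding:
110 -> C
111 -> D
111 -> D
0 -> A
111 -> D
110 -> C
0 -> A


Result: CDDADCA


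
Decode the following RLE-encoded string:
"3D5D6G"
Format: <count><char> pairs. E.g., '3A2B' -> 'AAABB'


Expanding each <count><char> pair:
  3D -> 'DDD'
  5D -> 'DDDDD'
  6G -> 'GGGGGG'

Decoded = DDDDDDDDGGGGGG


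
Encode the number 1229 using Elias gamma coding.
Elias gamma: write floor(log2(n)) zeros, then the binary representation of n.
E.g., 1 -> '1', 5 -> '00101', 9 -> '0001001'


num_bits = floor(log2(1229)) + 1 = 11
leading_zeros = num_bits - 1 = 10
binary(1229) = 10011001101

Elias gamma(1229) = '0000000000' + '10011001101' = 000000000010011001101 (21 bits)


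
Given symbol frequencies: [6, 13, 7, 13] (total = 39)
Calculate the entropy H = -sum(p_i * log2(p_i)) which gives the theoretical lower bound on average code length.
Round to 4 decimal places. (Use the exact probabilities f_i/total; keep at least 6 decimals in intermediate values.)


Per-symbol terms -p_i * log2(p_i) with p_i = f_i/39:
  p = 6/39 = 0.153846: log2(p) = -2.700440, -p*log2(p) = 0.415452
  p = 13/39 = 0.333333: log2(p) = -1.584963, -p*log2(p) = 0.528321
  p = 7/39 = 0.179487: log2(p) = -2.478047, -p*log2(p) = 0.444778
  p = 13/39 = 0.333333: log2(p) = -1.584963, -p*log2(p) = 0.528321
H = 0.415452 + 0.528321 + 0.444778 + 0.528321 = 1.916872

H = 1.9169 bits/symbol


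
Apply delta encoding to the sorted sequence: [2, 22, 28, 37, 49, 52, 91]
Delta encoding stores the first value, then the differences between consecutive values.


First value: 2
Deltas:
  22 - 2 = 20
  28 - 22 = 6
  37 - 28 = 9
  49 - 37 = 12
  52 - 49 = 3
  91 - 52 = 39


Delta encoded: [2, 20, 6, 9, 12, 3, 39]


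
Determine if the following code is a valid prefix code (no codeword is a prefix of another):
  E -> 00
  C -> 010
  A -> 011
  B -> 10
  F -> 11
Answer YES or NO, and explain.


Checking each pair (does one codeword prefix another?):
  E='00' vs C='010': no prefix
  E='00' vs A='011': no prefix
  E='00' vs B='10': no prefix
  E='00' vs F='11': no prefix
  C='010' vs E='00': no prefix
  C='010' vs A='011': no prefix
  C='010' vs B='10': no prefix
  C='010' vs F='11': no prefix
  A='011' vs E='00': no prefix
  A='011' vs C='010': no prefix
  A='011' vs B='10': no prefix
  A='011' vs F='11': no prefix
  B='10' vs E='00': no prefix
  B='10' vs C='010': no prefix
  B='10' vs A='011': no prefix
  B='10' vs F='11': no prefix
  F='11' vs E='00': no prefix
  F='11' vs C='010': no prefix
  F='11' vs A='011': no prefix
  F='11' vs B='10': no prefix
No violation found over all pairs.

YES -- this is a valid prefix code. No codeword is a prefix of any other codeword.


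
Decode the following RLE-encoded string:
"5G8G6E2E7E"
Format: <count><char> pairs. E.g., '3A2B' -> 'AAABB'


Expanding each <count><char> pair:
  5G -> 'GGGGG'
  8G -> 'GGGGGGGG'
  6E -> 'EEEEEE'
  2E -> 'EE'
  7E -> 'EEEEEEE'

Decoded = GGGGGGGGGGGGGEEEEEEEEEEEEEEE


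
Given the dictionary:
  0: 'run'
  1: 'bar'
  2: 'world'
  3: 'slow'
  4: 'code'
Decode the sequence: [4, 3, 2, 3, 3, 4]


Look up each index in the dictionary:
  4 -> 'code'
  3 -> 'slow'
  2 -> 'world'
  3 -> 'slow'
  3 -> 'slow'
  4 -> 'code'

Decoded: "code slow world slow slow code"


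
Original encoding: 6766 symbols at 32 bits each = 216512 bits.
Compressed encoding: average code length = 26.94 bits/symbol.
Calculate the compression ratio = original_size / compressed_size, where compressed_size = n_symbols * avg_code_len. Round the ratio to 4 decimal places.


original_size = n_symbols * orig_bits = 6766 * 32 = 216512 bits
compressed_size = n_symbols * avg_code_len = 6766 * 26.94 = 182276.04 bits
ratio = original_size / compressed_size = 216512 / 182276.04 = 1.1878

Compression ratio = 1.1878


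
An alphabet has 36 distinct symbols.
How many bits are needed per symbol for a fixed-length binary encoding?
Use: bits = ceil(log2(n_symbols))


log2(36) = 5.1699
Bracket: 2^5 = 32 < 36 <= 2^6 = 64
So ceil(log2(36)) = 6

bits = ceil(log2(36)) = ceil(5.1699) = 6 bits


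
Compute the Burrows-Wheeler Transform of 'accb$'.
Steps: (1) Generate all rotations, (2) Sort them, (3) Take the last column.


Rotations (sorted):
  0: $accb -> last char: b
  1: accb$ -> last char: $
  2: b$acc -> last char: c
  3: cb$ac -> last char: c
  4: ccb$a -> last char: a


BWT = b$cca


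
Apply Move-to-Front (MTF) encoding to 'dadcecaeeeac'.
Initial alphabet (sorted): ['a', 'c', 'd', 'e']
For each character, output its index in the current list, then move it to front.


MTF encoding:
'd': index 2 in ['a', 'c', 'd', 'e'] -> ['d', 'a', 'c', 'e']
'a': index 1 in ['d', 'a', 'c', 'e'] -> ['a', 'd', 'c', 'e']
'd': index 1 in ['a', 'd', 'c', 'e'] -> ['d', 'a', 'c', 'e']
'c': index 2 in ['d', 'a', 'c', 'e'] -> ['c', 'd', 'a', 'e']
'e': index 3 in ['c', 'd', 'a', 'e'] -> ['e', 'c', 'd', 'a']
'c': index 1 in ['e', 'c', 'd', 'a'] -> ['c', 'e', 'd', 'a']
'a': index 3 in ['c', 'e', 'd', 'a'] -> ['a', 'c', 'e', 'd']
'e': index 2 in ['a', 'c', 'e', 'd'] -> ['e', 'a', 'c', 'd']
'e': index 0 in ['e', 'a', 'c', 'd'] -> ['e', 'a', 'c', 'd']
'e': index 0 in ['e', 'a', 'c', 'd'] -> ['e', 'a', 'c', 'd']
'a': index 1 in ['e', 'a', 'c', 'd'] -> ['a', 'e', 'c', 'd']
'c': index 2 in ['a', 'e', 'c', 'd'] -> ['c', 'a', 'e', 'd']


Output: [2, 1, 1, 2, 3, 1, 3, 2, 0, 0, 1, 2]


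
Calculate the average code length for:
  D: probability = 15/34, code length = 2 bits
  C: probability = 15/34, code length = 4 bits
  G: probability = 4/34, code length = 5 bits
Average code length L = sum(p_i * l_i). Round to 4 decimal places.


Weighted contributions p_i * l_i:
  D: (15/34) * 2 = 30/34
  C: (15/34) * 4 = 60/34
  G: (4/34) * 5 = 20/34
Sum = (30 + 60 + 20)/34 = 110/34

L = 110/34 = 3.2353 bits/symbol


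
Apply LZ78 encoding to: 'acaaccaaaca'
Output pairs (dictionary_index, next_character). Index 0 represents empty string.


LZ78 encoding steps:
Dictionary: {0: ''}
Step 1: w='' (idx 0), next='a' -> output (0, 'a'), add 'a' as idx 1
Step 2: w='' (idx 0), next='c' -> output (0, 'c'), add 'c' as idx 2
Step 3: w='a' (idx 1), next='a' -> output (1, 'a'), add 'aa' as idx 3
Step 4: w='c' (idx 2), next='c' -> output (2, 'c'), add 'cc' as idx 4
Step 5: w='aa' (idx 3), next='a' -> output (3, 'a'), add 'aaa' as idx 5
Step 6: w='c' (idx 2), next='a' -> output (2, 'a'), add 'ca' as idx 6


Encoded: [(0, 'a'), (0, 'c'), (1, 'a'), (2, 'c'), (3, 'a'), (2, 'a')]


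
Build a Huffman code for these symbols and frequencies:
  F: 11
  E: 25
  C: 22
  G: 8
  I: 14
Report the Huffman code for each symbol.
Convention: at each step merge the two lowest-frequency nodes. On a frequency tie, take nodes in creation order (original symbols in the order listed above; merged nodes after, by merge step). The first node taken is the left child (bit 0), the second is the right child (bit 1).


Huffman tree construction:
Step 1: Merge G(8) + F(11) = 19
Step 2: Merge I(14) + (G+F)(19) = 33
Step 3: Merge C(22) + E(25) = 47
Step 4: Merge (I+(G+F))(33) + (C+E)(47) = 80
Read each symbol's code off the tree from the root (left child = 0, right child = 1).

Codes:
  F: 011 (length 3)
  E: 11 (length 2)
  C: 10 (length 2)
  G: 010 (length 3)
  I: 00 (length 2)
Average code length: 179/80 = 2.2375 bits/symbol


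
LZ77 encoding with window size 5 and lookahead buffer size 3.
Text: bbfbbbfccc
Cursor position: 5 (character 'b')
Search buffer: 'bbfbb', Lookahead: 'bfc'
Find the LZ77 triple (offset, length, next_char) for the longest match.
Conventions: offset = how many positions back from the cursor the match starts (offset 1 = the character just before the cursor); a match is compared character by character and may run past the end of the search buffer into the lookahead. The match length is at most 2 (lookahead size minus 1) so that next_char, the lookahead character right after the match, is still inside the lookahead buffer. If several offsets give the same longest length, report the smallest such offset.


Try each offset into the search buffer:
  offset=1 (pos 4, char 'b'): match length 1
  offset=2 (pos 3, char 'b'): match length 1
  offset=3 (pos 2, char 'f'): match length 0
  offset=4 (pos 1, char 'b'): match length 2
  offset=5 (pos 0, char 'b'): match length 1
Longest match has length 2 at offset 4.
next_char = character at position 5 + 2 = 7 -> 'c'

Best match: offset=4, length=2 (matching 'bf' starting at position 1)
LZ77 triple: (4, 2, 'c')


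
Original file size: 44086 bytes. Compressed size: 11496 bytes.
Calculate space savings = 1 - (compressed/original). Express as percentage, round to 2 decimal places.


ratio = compressed/original = 11496/44086 = 0.260763
savings = 1 - ratio = 1 - 0.260763 = 0.739237
as a percentage: 0.739237 * 100 = 73.92%

Space savings = 1 - 11496/44086 = 73.92%


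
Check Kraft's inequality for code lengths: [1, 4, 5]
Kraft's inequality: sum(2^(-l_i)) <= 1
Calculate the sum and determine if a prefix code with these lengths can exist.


Sum = 2^(-1) + 2^(-4) + 2^(-5)
    = 0.5 + 0.0625 + 0.03125
    = 19/32 = 0.59375
Since 0.59375 <= 1, Kraft's inequality IS satisfied.
A prefix code with these lengths CAN exist.

Kraft sum = 0.59375. Satisfied.


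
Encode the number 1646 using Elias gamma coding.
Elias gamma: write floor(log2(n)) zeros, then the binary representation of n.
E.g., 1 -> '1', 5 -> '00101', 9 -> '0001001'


num_bits = floor(log2(1646)) + 1 = 11
leading_zeros = num_bits - 1 = 10
binary(1646) = 11001101110

Elias gamma(1646) = '0000000000' + '11001101110' = 000000000011001101110 (21 bits)


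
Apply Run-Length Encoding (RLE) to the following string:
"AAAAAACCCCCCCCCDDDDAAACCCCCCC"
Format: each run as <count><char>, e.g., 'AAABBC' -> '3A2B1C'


Scanning runs left to right:
  i=0: run of 'A' x 6 -> '6A'
  i=6: run of 'C' x 9 -> '9C'
  i=15: run of 'D' x 4 -> '4D'
  i=19: run of 'A' x 3 -> '3A'
  i=22: run of 'C' x 7 -> '7C'

RLE = 6A9C4D3A7C


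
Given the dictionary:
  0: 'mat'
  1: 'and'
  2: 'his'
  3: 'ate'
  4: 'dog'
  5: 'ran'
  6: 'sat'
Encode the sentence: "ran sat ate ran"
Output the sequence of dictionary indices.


Look up each word in the dictionary:
  'ran' -> 5
  'sat' -> 6
  'ate' -> 3
  'ran' -> 5

Encoded: [5, 6, 3, 5]


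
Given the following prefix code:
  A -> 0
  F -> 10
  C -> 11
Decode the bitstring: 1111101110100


Decoding step by step:
Bits 11 -> C
Bits 11 -> C
Bits 10 -> F
Bits 11 -> C
Bits 10 -> F
Bits 10 -> F
Bits 0 -> A


Decoded message: CCFCFFA


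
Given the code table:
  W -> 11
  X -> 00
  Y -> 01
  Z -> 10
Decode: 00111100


Decoding:
00 -> X
11 -> W
11 -> W
00 -> X


Result: XWWX


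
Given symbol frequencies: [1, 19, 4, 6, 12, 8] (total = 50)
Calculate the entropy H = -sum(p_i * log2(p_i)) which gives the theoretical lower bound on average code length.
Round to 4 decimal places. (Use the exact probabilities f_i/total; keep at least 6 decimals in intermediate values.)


Per-symbol terms -p_i * log2(p_i) with p_i = f_i/50:
  p = 1/50 = 0.020000: log2(p) = -5.643856, -p*log2(p) = 0.112877
  p = 19/50 = 0.380000: log2(p) = -1.395929, -p*log2(p) = 0.530453
  p = 4/50 = 0.080000: log2(p) = -3.643856, -p*log2(p) = 0.291508
  p = 6/50 = 0.120000: log2(p) = -3.058894, -p*log2(p) = 0.367067
  p = 12/50 = 0.240000: log2(p) = -2.058894, -p*log2(p) = 0.494134
  p = 8/50 = 0.160000: log2(p) = -2.643856, -p*log2(p) = 0.423017
H = 0.112877 + 0.530453 + 0.291508 + 0.367067 + 0.494134 + 0.423017 = 2.219056

H = 2.2191 bits/symbol


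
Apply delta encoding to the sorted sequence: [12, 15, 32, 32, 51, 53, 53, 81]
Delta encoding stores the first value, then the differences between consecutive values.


First value: 12
Deltas:
  15 - 12 = 3
  32 - 15 = 17
  32 - 32 = 0
  51 - 32 = 19
  53 - 51 = 2
  53 - 53 = 0
  81 - 53 = 28


Delta encoded: [12, 3, 17, 0, 19, 2, 0, 28]


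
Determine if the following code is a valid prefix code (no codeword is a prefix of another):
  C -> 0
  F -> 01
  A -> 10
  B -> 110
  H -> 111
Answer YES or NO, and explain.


Checking each pair (does one codeword prefix another?):
  C='0' vs F='01': prefix -- VIOLATION

NO -- this is NOT a valid prefix code. C (0) is a prefix of F (01).


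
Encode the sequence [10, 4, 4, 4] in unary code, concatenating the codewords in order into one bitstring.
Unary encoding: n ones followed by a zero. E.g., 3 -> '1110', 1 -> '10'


Encode each number as n ones followed by a terminating 0:
  10 -> 11111111110 (11 bits)
  4 -> 11110 (5 bits)
  4 -> 11110 (5 bits)
  4 -> 11110 (5 bits)
Total length = 11 + 5 + 5 + 5 = 26 bits.

Unary([10, 4, 4, 4]) = 11111111110111101111011110 (26 bits)


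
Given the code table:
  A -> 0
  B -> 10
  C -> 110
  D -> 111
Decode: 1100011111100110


Decoding:
110 -> C
0 -> A
0 -> A
111 -> D
111 -> D
0 -> A
0 -> A
110 -> C


Result: CAADDAAC


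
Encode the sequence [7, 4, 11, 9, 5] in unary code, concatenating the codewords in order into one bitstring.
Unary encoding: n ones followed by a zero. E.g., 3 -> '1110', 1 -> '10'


Encode each number as n ones followed by a terminating 0:
  7 -> 11111110 (8 bits)
  4 -> 11110 (5 bits)
  11 -> 111111111110 (12 bits)
  9 -> 1111111110 (10 bits)
  5 -> 111110 (6 bits)
Total length = 8 + 5 + 12 + 10 + 6 = 41 bits.

Unary([7, 4, 11, 9, 5]) = 11111110111101111111111101111111110111110 (41 bits)


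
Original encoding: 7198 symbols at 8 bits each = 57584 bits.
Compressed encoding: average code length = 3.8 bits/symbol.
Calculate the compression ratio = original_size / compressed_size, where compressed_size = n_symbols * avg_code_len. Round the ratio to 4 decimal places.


original_size = n_symbols * orig_bits = 7198 * 8 = 57584 bits
compressed_size = n_symbols * avg_code_len = 7198 * 3.8 = 27352.4 bits
ratio = original_size / compressed_size = 57584 / 27352.4 = 2.1053

Compression ratio = 2.1053


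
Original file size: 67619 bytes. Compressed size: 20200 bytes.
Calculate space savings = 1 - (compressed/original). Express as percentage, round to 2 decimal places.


ratio = compressed/original = 20200/67619 = 0.298733
savings = 1 - ratio = 1 - 0.298733 = 0.701267
as a percentage: 0.701267 * 100 = 70.13%

Space savings = 1 - 20200/67619 = 70.13%


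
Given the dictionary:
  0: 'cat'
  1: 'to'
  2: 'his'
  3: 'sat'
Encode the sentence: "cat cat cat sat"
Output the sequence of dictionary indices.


Look up each word in the dictionary:
  'cat' -> 0
  'cat' -> 0
  'cat' -> 0
  'sat' -> 3

Encoded: [0, 0, 0, 3]


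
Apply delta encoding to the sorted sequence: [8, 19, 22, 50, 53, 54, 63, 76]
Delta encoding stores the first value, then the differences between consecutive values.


First value: 8
Deltas:
  19 - 8 = 11
  22 - 19 = 3
  50 - 22 = 28
  53 - 50 = 3
  54 - 53 = 1
  63 - 54 = 9
  76 - 63 = 13


Delta encoded: [8, 11, 3, 28, 3, 1, 9, 13]


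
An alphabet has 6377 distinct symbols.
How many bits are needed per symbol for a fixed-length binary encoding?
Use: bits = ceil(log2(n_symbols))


log2(6377) = 12.6387
Bracket: 2^12 = 4096 < 6377 <= 2^13 = 8192
So ceil(log2(6377)) = 13

bits = ceil(log2(6377)) = ceil(12.6387) = 13 bits


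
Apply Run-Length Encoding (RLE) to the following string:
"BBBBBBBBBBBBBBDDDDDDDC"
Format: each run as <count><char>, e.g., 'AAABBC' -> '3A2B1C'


Scanning runs left to right:
  i=0: run of 'B' x 14 -> '14B'
  i=14: run of 'D' x 7 -> '7D'
  i=21: run of 'C' x 1 -> '1C'

RLE = 14B7D1C


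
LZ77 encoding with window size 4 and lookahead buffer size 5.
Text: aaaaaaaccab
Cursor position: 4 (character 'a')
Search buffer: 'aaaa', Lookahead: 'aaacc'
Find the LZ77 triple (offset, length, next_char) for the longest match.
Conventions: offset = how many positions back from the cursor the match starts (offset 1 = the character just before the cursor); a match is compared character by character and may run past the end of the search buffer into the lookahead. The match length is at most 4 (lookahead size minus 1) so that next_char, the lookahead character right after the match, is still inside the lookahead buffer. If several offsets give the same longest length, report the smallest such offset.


Try each offset into the search buffer:
  offset=1 (pos 3, char 'a'): match length 3
  offset=2 (pos 2, char 'a'): match length 3
  offset=3 (pos 1, char 'a'): match length 3
  offset=4 (pos 0, char 'a'): match length 3
Longest match has length 3, found at offsets 1, 2, 3, 4; take the smallest, offset 1.
next_char = character at position 4 + 3 = 7 -> 'c'

Best match: offset=1, length=3 (matching 'aaa' starting at position 3)
LZ77 triple: (1, 3, 'c')


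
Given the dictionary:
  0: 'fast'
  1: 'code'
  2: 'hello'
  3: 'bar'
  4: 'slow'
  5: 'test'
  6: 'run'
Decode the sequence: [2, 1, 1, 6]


Look up each index in the dictionary:
  2 -> 'hello'
  1 -> 'code'
  1 -> 'code'
  6 -> 'run'

Decoded: "hello code code run"


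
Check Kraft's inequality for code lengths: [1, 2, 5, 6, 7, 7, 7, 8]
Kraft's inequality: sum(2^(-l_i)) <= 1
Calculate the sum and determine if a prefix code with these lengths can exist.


Sum = 2^(-1) + 2^(-2) + 2^(-5) + 2^(-6) + 2^(-7) + 2^(-7) + 2^(-7) + 2^(-8)
    = 0.5 + 0.25 + 0.03125 + 0.015625 + 0.0078125 + 0.0078125 + 0.0078125 + 0.00390625
    = 211/256 = 0.82421875
Since 0.82421875 <= 1, Kraft's inequality IS satisfied.
A prefix code with these lengths CAN exist.

Kraft sum = 0.82421875. Satisfied.


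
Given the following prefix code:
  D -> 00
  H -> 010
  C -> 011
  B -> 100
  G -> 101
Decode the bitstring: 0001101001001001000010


Decoding step by step:
Bits 00 -> D
Bits 011 -> C
Bits 010 -> H
Bits 010 -> H
Bits 010 -> H
Bits 010 -> H
Bits 00 -> D
Bits 010 -> H


Decoded message: DCHHHHDH


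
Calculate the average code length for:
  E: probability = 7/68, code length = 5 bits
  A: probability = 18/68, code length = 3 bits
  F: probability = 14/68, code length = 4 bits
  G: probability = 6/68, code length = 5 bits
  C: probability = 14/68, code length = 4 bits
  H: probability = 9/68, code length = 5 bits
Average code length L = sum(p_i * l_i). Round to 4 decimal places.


Weighted contributions p_i * l_i:
  E: (7/68) * 5 = 35/68
  A: (18/68) * 3 = 54/68
  F: (14/68) * 4 = 56/68
  G: (6/68) * 5 = 30/68
  C: (14/68) * 4 = 56/68
  H: (9/68) * 5 = 45/68
Sum = (35 + 54 + 56 + 30 + 56 + 45)/68 = 276/68

L = 276/68 = 4.0588 bits/symbol


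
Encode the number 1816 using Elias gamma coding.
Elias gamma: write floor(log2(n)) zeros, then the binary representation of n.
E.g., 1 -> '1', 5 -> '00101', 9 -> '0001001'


num_bits = floor(log2(1816)) + 1 = 11
leading_zeros = num_bits - 1 = 10
binary(1816) = 11100011000

Elias gamma(1816) = '0000000000' + '11100011000' = 000000000011100011000 (21 bits)


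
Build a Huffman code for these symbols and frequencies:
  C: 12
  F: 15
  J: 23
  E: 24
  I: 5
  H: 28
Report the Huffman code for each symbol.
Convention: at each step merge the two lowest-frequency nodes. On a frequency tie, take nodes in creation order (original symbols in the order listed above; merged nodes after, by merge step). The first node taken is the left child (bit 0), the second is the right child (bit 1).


Huffman tree construction:
Step 1: Merge I(5) + C(12) = 17
Step 2: Merge F(15) + (I+C)(17) = 32
Step 3: Merge J(23) + E(24) = 47
Step 4: Merge H(28) + (F+(I+C))(32) = 60
Step 5: Merge (J+E)(47) + (H+(F+(I+C)))(60) = 107
Read each symbol's code off the tree from the root (left child = 0, right child = 1).

Codes:
  C: 1111 (length 4)
  F: 110 (length 3)
  J: 00 (length 2)
  E: 01 (length 2)
  I: 1110 (length 4)
  H: 10 (length 2)
Average code length: 263/107 = 2.4579 bits/symbol


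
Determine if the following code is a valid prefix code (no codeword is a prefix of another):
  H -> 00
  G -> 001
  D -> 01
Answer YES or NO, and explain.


Checking each pair (does one codeword prefix another?):
  H='00' vs G='001': prefix -- VIOLATION

NO -- this is NOT a valid prefix code. H (00) is a prefix of G (001).


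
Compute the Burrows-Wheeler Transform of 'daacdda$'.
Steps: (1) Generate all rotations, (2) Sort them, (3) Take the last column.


Rotations (sorted):
  0: $daacdda -> last char: a
  1: a$daacdd -> last char: d
  2: aacdda$d -> last char: d
  3: acdda$da -> last char: a
  4: cdda$daa -> last char: a
  5: da$daacd -> last char: d
  6: daacdda$ -> last char: $
  7: dda$daac -> last char: c


BWT = addaad$c


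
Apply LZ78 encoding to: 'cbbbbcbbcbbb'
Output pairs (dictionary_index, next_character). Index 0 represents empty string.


LZ78 encoding steps:
Dictionary: {0: ''}
Step 1: w='' (idx 0), next='c' -> output (0, 'c'), add 'c' as idx 1
Step 2: w='' (idx 0), next='b' -> output (0, 'b'), add 'b' as idx 2
Step 3: w='b' (idx 2), next='b' -> output (2, 'b'), add 'bb' as idx 3
Step 4: w='b' (idx 2), next='c' -> output (2, 'c'), add 'bc' as idx 4
Step 5: w='bb' (idx 3), next='c' -> output (3, 'c'), add 'bbc' as idx 5
Step 6: w='bb' (idx 3), next='b' -> output (3, 'b'), add 'bbb' as idx 6


Encoded: [(0, 'c'), (0, 'b'), (2, 'b'), (2, 'c'), (3, 'c'), (3, 'b')]


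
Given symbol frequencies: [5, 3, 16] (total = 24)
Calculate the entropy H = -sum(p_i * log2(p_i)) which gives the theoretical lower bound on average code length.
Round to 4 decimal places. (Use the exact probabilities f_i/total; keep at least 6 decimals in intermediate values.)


Per-symbol terms -p_i * log2(p_i) with p_i = f_i/24:
  p = 5/24 = 0.208333: log2(p) = -2.263034, -p*log2(p) = 0.471466
  p = 3/24 = 0.125000: log2(p) = -3.000000, -p*log2(p) = 0.375000
  p = 16/24 = 0.666667: log2(p) = -0.584963, -p*log2(p) = 0.389975
H = 0.471466 + 0.375000 + 0.389975 = 1.236441

H = 1.2364 bits/symbol


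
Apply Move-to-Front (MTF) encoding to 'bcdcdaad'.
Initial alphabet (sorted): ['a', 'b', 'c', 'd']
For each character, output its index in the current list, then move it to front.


MTF encoding:
'b': index 1 in ['a', 'b', 'c', 'd'] -> ['b', 'a', 'c', 'd']
'c': index 2 in ['b', 'a', 'c', 'd'] -> ['c', 'b', 'a', 'd']
'd': index 3 in ['c', 'b', 'a', 'd'] -> ['d', 'c', 'b', 'a']
'c': index 1 in ['d', 'c', 'b', 'a'] -> ['c', 'd', 'b', 'a']
'd': index 1 in ['c', 'd', 'b', 'a'] -> ['d', 'c', 'b', 'a']
'a': index 3 in ['d', 'c', 'b', 'a'] -> ['a', 'd', 'c', 'b']
'a': index 0 in ['a', 'd', 'c', 'b'] -> ['a', 'd', 'c', 'b']
'd': index 1 in ['a', 'd', 'c', 'b'] -> ['d', 'a', 'c', 'b']


Output: [1, 2, 3, 1, 1, 3, 0, 1]


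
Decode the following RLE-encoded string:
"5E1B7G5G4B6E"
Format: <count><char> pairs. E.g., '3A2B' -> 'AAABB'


Expanding each <count><char> pair:
  5E -> 'EEEEE'
  1B -> 'B'
  7G -> 'GGGGGGG'
  5G -> 'GGGGG'
  4B -> 'BBBB'
  6E -> 'EEEEEE'

Decoded = EEEEEBGGGGGGGGGGGGBBBBEEEEEE


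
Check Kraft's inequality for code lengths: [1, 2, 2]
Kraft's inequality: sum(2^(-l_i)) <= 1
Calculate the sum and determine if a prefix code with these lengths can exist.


Sum = 2^(-1) + 2^(-2) + 2^(-2)
    = 0.5 + 0.25 + 0.25
    = 4/4 = 1.0
Since 1.0 <= 1, Kraft's inequality IS satisfied.
A prefix code with these lengths CAN exist.

Kraft sum = 1.0. Satisfied.


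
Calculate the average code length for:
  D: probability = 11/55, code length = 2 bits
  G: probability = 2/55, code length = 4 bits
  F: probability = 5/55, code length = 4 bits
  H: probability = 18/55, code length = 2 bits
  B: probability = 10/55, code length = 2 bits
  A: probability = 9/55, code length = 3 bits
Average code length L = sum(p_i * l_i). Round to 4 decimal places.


Weighted contributions p_i * l_i:
  D: (11/55) * 2 = 22/55
  G: (2/55) * 4 = 8/55
  F: (5/55) * 4 = 20/55
  H: (18/55) * 2 = 36/55
  B: (10/55) * 2 = 20/55
  A: (9/55) * 3 = 27/55
Sum = (22 + 8 + 20 + 36 + 20 + 27)/55 = 133/55

L = 133/55 = 2.4182 bits/symbol


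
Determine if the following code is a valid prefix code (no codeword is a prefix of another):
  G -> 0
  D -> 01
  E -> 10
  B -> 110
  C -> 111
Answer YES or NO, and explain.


Checking each pair (does one codeword prefix another?):
  G='0' vs D='01': prefix -- VIOLATION

NO -- this is NOT a valid prefix code. G (0) is a prefix of D (01).


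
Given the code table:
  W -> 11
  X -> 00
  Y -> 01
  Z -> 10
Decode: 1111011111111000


Decoding:
11 -> W
11 -> W
01 -> Y
11 -> W
11 -> W
11 -> W
10 -> Z
00 -> X


Result: WWYWWWZX


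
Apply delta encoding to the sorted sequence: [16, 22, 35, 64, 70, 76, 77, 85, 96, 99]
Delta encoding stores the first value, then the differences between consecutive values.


First value: 16
Deltas:
  22 - 16 = 6
  35 - 22 = 13
  64 - 35 = 29
  70 - 64 = 6
  76 - 70 = 6
  77 - 76 = 1
  85 - 77 = 8
  96 - 85 = 11
  99 - 96 = 3


Delta encoded: [16, 6, 13, 29, 6, 6, 1, 8, 11, 3]


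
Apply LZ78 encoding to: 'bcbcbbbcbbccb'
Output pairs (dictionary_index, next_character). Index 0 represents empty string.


LZ78 encoding steps:
Dictionary: {0: ''}
Step 1: w='' (idx 0), next='b' -> output (0, 'b'), add 'b' as idx 1
Step 2: w='' (idx 0), next='c' -> output (0, 'c'), add 'c' as idx 2
Step 3: w='b' (idx 1), next='c' -> output (1, 'c'), add 'bc' as idx 3
Step 4: w='b' (idx 1), next='b' -> output (1, 'b'), add 'bb' as idx 4
Step 5: w='bc' (idx 3), next='b' -> output (3, 'b'), add 'bcb' as idx 5
Step 6: w='bc' (idx 3), next='c' -> output (3, 'c'), add 'bcc' as idx 6
Step 7: w='b' (idx 1), end of input -> output (1, '')


Encoded: [(0, 'b'), (0, 'c'), (1, 'c'), (1, 'b'), (3, 'b'), (3, 'c'), (1, '')]
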